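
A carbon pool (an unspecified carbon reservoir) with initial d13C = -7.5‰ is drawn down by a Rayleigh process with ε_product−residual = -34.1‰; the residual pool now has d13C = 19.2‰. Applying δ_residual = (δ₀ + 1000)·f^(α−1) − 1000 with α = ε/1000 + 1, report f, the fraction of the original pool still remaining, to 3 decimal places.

0.459

α − 1 = ε/1000 = -0.0341
(δ_res + 1000)/(δ₀ + 1000) = (19.2 + 1000)/(-7.5 + 1000) = 1019.2/992.5 = 1.026902
f = 1.026902^(1/-0.0341) = exp(ln(1.026902)/-0.0341) = exp(0.02655/-0.0341)
f = exp(-0.7785) = 0.4591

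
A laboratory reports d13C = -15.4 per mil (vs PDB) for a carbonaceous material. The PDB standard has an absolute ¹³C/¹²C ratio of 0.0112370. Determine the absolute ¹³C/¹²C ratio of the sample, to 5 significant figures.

0.011064

R_sample = R_standard × (d13C/1000 + 1)
R_sample = 0.0112370 × (-15.4/1000 + 1) = 0.0112370 × 0.984600
R_sample = 0.0110640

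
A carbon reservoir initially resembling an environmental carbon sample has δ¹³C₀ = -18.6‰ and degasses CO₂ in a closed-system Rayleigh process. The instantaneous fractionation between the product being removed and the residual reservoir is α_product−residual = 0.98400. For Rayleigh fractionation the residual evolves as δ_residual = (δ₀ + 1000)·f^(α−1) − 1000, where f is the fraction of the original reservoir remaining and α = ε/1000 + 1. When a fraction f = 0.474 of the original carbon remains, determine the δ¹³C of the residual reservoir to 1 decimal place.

-6.8‰

Rayleigh residual: δ_res = (δ₀ + 1000)·f^(α−1) − 1000
α − 1 = -0.01600
f^(α−1) = 0.474^(-0.01600) = 1.012016
δ_res = (-18.6 + 1000) × 1.012016 − 1000 = 993.193 − 1000 = -6.81‰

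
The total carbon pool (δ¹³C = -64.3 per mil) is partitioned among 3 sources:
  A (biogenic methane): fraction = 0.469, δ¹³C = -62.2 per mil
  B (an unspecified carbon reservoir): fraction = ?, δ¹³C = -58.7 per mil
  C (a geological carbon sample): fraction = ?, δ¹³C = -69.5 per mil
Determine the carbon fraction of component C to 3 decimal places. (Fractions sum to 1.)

Let f_C and f_B be the unknown fractions; fractions sum to 1 so f_C + f_B = 0.531.
Mass balance: Σ fᵢ·δᵢ = δ_bulk ⇒ f_C·(-69.5) + f_B·(-58.7) = -64.3 − (-29.172) = -35.128
Substitute f_B = 0.531 − f_C:
f_C·(-69.5 − -58.7) = -35.128 − 0.531×(-58.7) = -3.958
f_C = -3.958 / -10.8 = 0.3665

0.367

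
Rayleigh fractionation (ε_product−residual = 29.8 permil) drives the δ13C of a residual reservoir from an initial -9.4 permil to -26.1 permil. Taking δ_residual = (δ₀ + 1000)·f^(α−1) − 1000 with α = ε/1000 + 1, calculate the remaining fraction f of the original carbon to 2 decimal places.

α − 1 = ε/1000 = 0.0298
(δ_res + 1000)/(δ₀ + 1000) = (-26.1 + 1000)/(-9.4 + 1000) = 973.9/990.6 = 0.983142
f = 0.983142^(1/0.0298) = exp(ln(0.983142)/0.0298) = exp(-0.01700/0.0298)
f = exp(-0.5705) = 0.5652

0.57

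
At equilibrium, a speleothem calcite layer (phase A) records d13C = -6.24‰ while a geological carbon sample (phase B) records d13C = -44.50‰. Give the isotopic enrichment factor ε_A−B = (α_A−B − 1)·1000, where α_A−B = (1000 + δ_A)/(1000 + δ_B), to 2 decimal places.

40.04‰

α_A−B = (1000 + -6.24) / (1000 + -44.50) = 993.76 / 955.50 = 1.040042
ε_A−B = (1.040042 − 1) × 1000 = 40.042‰
(The approximation ε ≈ δ_A − δ_B would give 38.26‰.)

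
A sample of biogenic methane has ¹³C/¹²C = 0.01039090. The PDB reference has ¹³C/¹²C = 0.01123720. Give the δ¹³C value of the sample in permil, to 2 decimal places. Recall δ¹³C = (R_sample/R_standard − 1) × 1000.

δ¹³C = (R_sample / R_standard − 1) × 1000
R_sample / R_standard = 0.01039090 / 0.01123720 = 0.924688
δ¹³C = (0.924688 − 1) × 1000 = -75.312 permil

-75.31 permil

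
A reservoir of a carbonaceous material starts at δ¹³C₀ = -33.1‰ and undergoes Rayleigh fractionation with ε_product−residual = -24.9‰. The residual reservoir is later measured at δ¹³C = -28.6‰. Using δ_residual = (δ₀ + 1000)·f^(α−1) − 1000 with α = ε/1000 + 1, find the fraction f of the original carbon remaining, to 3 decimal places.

0.830

α − 1 = ε/1000 = -0.0249
(δ_res + 1000)/(δ₀ + 1000) = (-28.6 + 1000)/(-33.1 + 1000) = 971.4/966.9 = 1.004654
f = 1.004654^(1/-0.0249) = exp(ln(1.004654)/-0.0249) = exp(0.00464/-0.0249)
f = exp(-0.1865) = 0.8299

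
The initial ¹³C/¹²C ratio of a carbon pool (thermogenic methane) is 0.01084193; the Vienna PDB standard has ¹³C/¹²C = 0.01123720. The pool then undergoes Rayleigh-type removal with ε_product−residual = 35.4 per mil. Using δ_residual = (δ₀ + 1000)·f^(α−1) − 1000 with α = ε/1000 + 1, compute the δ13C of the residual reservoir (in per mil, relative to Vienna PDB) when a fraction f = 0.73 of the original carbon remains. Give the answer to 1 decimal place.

-45.9 per mil

δ₀ = (0.01084193/0.01123720 − 1)×1000 = (0.964825 − 1)×1000 = -35.175 per mil
α − 1 = ε/1000 = 0.0354
f^(α−1) = 0.73^(0.0354) = 0.988921
δ_res = (-35.175 + 1000) × 0.988921 − 1000 = 954.136 − 1000 = -45.86 per mil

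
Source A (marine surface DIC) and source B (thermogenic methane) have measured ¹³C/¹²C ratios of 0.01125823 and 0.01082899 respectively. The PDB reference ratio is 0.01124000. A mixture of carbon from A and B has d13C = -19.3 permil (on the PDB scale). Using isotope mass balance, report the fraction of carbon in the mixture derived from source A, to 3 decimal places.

δ_A = (0.01125823/0.01124000 − 1)×1000 = (1.001622 − 1)×1000 = 1.622 permil
δ_B = (0.01082899/0.01124000 − 1)×1000 = (0.963433 − 1)×1000 = -36.567 permil
f_A = (δ_mix − δ_B)/(δ_A − δ_B) = (-19.3 − (-36.567))/(1.622 − (-36.567))
f_A = 17.267 / 38.189 = 0.4521

0.452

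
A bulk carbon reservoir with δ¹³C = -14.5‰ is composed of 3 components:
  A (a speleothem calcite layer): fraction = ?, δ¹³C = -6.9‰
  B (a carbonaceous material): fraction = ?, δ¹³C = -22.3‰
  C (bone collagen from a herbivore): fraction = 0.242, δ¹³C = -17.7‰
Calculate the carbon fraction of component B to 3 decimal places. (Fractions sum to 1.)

Let f_B and f_A be the unknown fractions; fractions sum to 1 so f_B + f_A = 0.758.
Mass balance: Σ fᵢ·δᵢ = δ_bulk ⇒ f_B·(-22.3) + f_A·(-6.9) = -14.5 − (-4.283) = -10.217
Substitute f_A = 0.758 − f_B:
f_B·(-22.3 − -6.9) = -10.217 − 0.758×(-6.9) = -4.986
f_B = -4.986 / -15.4 = 0.3238

0.324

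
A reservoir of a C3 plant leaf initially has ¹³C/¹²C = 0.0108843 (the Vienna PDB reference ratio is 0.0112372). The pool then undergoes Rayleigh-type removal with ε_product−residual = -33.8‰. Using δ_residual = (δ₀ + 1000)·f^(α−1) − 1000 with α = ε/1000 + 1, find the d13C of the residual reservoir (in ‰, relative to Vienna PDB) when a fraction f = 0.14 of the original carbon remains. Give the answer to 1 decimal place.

35.1‰

δ₀ = (0.0108843/0.0112372 − 1)×1000 = (0.968595 − 1)×1000 = -31.405‰
α − 1 = ε/1000 = -0.0338
f^(α−1) = 0.14^(-0.0338) = 1.068712
δ_res = (-31.405 + 1000) × 1.068712 − 1000 = 1035.150 − 1000 = 35.15‰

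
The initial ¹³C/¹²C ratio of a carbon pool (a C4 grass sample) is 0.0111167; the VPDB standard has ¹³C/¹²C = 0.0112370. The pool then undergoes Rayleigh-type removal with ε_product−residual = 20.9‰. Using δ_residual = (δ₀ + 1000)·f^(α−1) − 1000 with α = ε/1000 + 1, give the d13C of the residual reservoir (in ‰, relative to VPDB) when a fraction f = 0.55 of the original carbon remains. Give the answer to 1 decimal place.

-23.0‰

δ₀ = (0.0111167/0.0112370 − 1)×1000 = (0.989294 − 1)×1000 = -10.706‰
α − 1 = ε/1000 = 0.0209
f^(α−1) = 0.55^(0.0209) = 0.987583
δ_res = (-10.706 + 1000) × 0.987583 − 1000 = 977.010 − 1000 = -22.99‰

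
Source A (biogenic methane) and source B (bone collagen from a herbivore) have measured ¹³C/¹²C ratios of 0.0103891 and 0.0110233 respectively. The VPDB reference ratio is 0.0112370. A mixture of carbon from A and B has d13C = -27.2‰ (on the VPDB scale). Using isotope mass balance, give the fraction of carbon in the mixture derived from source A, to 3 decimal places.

δ_A = (0.0103891/0.0112370 − 1)×1000 = (0.924544 − 1)×1000 = -75.456‰
δ_B = (0.0110233/0.0112370 − 1)×1000 = (0.980982 − 1)×1000 = -19.018‰
f_A = (δ_mix − δ_B)/(δ_A − δ_B) = (-27.2 − (-19.018))/(-75.456 − (-19.018))
f_A = -8.182 / -56.439 = 0.1450

0.145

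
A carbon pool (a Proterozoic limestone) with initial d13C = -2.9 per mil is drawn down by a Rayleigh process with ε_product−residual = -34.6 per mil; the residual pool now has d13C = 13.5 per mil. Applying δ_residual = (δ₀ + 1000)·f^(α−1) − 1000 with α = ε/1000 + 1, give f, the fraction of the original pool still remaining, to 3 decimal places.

α − 1 = ε/1000 = -0.0346
(δ_res + 1000)/(δ₀ + 1000) = (13.5 + 1000)/(-2.9 + 1000) = 1013.5/997.1 = 1.016448
f = 1.016448^(1/-0.0346) = exp(ln(1.016448)/-0.0346) = exp(0.01631/-0.0346)
f = exp(-0.4715) = 0.6241

0.624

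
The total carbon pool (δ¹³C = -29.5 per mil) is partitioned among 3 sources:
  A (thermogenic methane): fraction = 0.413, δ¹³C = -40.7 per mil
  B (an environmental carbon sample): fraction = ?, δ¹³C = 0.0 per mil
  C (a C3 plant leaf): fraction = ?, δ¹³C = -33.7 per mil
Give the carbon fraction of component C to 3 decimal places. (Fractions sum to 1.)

Let f_C and f_B be the unknown fractions; fractions sum to 1 so f_C + f_B = 0.587.
Mass balance: Σ fᵢ·δᵢ = δ_bulk ⇒ f_C·(-33.7) + f_B·(0.0) = -29.5 − (-16.809) = -12.691
Substitute f_B = 0.587 − f_C:
f_C·(-33.7 − 0.0) = -12.691 − 0.587×(0.0) = -12.691
f_C = -12.691 / -33.7 = 0.3766

0.377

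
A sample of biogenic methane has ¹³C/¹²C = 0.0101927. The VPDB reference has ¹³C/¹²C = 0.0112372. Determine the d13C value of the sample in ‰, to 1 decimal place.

-93.0‰

d13C = (R_sample / R_standard − 1) × 1000
R_sample / R_standard = 0.0101927 / 0.0112372 = 0.907050
d13C = (0.907050 − 1) × 1000 = -92.95‰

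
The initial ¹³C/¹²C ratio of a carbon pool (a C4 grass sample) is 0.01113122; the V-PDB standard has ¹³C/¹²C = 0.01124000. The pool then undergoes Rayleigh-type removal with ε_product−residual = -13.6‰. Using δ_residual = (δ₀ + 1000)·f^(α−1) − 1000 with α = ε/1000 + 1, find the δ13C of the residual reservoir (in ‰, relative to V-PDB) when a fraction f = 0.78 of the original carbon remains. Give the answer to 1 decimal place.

-6.3‰

δ₀ = (0.01113122/0.01124000 − 1)×1000 = (0.990322 − 1)×1000 = -9.678‰
α − 1 = ε/1000 = -0.0136
f^(α−1) = 0.78^(-0.0136) = 1.003385
δ_res = (-9.678 + 1000) × 1.003385 − 1000 = 993.674 − 1000 = -6.33‰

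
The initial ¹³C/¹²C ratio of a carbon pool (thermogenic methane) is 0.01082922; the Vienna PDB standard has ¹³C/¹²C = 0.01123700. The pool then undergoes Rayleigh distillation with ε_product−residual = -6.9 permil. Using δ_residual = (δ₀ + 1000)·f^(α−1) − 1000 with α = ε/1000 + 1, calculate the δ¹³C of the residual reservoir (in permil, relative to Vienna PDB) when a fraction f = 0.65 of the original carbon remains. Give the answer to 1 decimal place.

-33.4 permil

δ₀ = (0.01082922/0.01123700 − 1)×1000 = (0.963711 − 1)×1000 = -36.289 permil
α − 1 = ε/1000 = -0.0069
f^(α−1) = 0.65^(-0.0069) = 1.002977
δ_res = (-36.289 + 1000) × 1.002977 − 1000 = 966.580 − 1000 = -33.42 permil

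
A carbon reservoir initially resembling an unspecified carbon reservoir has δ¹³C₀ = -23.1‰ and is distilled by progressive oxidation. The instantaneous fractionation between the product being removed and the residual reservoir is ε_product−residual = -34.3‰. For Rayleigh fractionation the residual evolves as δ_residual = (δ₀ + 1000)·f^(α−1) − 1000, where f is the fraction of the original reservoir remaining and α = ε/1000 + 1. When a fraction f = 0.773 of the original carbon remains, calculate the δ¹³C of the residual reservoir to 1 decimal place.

Rayleigh residual: δ_res = (δ₀ + 1000)·f^(α−1) − 1000
α = ε/1000 + 1 = 0.96570, so α − 1 = -0.03430
f^(α−1) = 0.773^(-0.03430) = 1.008871
δ_res = (-23.1 + 1000) × 1.008871 − 1000 = 985.566 − 1000 = -14.43‰

-14.4‰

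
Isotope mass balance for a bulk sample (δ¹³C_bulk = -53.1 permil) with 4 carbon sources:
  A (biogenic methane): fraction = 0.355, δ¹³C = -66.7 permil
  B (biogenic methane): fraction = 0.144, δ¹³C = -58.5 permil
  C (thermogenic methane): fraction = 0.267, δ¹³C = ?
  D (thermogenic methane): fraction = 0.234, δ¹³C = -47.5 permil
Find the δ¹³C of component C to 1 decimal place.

-37.0 permil

Isotope mass balance: δ_bulk = Σ fᵢ·δᵢ.
-53.1 = 0.355×(-66.7) + 0.144×(-58.5) + 0.267×δ_C + 0.234×(-47.5)
0.267·δ_C = -53.1 − (-43.218) = -9.883
δ_C = -9.883 / 0.267 = -37.01 permil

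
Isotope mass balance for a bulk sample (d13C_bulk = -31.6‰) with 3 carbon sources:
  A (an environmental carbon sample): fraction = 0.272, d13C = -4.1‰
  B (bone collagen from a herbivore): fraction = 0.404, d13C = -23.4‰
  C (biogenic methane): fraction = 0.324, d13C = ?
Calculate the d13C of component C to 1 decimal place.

Isotope mass balance: δ_bulk = Σ fᵢ·δᵢ.
-31.6 = 0.272×(-4.1) + 0.404×(-23.4) + 0.324×δ_C
0.324·δ_C = -31.6 − (-10.569) = -21.031
δ_C = -21.031 / 0.324 = -64.91‰

-64.9‰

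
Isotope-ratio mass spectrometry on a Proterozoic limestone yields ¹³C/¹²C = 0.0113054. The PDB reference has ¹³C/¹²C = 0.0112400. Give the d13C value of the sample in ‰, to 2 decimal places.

d13C = (R_sample / R_standard − 1) × 1000
R_sample / R_standard = 0.0113054 / 0.0112400 = 1.005819
d13C = (1.005819 − 1) × 1000 = 5.819‰

5.82‰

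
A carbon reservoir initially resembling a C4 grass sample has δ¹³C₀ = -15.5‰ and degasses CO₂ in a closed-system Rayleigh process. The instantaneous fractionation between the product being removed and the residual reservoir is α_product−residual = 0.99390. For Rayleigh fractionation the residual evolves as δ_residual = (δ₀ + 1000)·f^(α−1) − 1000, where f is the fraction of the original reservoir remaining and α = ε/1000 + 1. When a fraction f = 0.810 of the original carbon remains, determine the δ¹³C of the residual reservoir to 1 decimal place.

Rayleigh residual: δ_res = (δ₀ + 1000)·f^(α−1) − 1000
α − 1 = -0.00610
f^(α−1) = 0.810^(-0.00610) = 1.001286
δ_res = (-15.5 + 1000) × 1.001286 − 1000 = 985.766 − 1000 = -14.23‰

-14.2‰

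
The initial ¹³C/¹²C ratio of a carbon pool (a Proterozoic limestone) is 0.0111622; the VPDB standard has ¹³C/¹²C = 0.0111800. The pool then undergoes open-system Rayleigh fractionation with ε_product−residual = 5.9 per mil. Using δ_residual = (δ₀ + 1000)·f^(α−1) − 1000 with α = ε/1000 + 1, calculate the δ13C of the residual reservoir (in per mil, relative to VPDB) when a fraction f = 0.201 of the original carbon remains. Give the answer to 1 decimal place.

-11.0 per mil

δ₀ = (0.0111622/0.0111800 − 1)×1000 = (0.998408 − 1)×1000 = -1.592 per mil
α − 1 = ε/1000 = 0.0059
f^(α−1) = 0.201^(0.0059) = 0.990578
δ_res = (-1.592 + 1000) × 0.990578 − 1000 = 989.001 − 1000 = -11.00 per mil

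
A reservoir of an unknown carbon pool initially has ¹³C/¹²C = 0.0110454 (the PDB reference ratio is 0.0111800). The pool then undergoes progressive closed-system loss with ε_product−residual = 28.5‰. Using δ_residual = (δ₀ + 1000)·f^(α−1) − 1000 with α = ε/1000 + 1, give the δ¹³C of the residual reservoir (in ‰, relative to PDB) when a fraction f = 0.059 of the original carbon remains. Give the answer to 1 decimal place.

-88.6‰

δ₀ = (0.0110454/0.0111800 − 1)×1000 = (0.987961 − 1)×1000 = -12.039‰
α − 1 = ε/1000 = 0.0285
f^(α−1) = 0.059^(0.0285) = 0.922506
δ_res = (-12.039 + 1000) × 0.922506 − 1000 = 911.400 − 1000 = -88.60‰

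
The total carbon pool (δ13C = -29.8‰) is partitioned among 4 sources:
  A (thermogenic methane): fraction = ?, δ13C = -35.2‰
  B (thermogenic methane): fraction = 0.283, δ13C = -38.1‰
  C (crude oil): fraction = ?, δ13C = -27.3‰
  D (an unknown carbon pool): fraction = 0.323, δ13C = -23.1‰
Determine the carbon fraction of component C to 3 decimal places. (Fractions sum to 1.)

0.293

Let f_C and f_A be the unknown fractions; fractions sum to 1 so f_C + f_A = 0.394.
Mass balance: Σ fᵢ·δᵢ = δ_bulk ⇒ f_C·(-27.3) + f_A·(-35.2) = -29.8 − (-18.244) = -11.556
Substitute f_A = 0.394 − f_C:
f_C·(-27.3 − -35.2) = -11.556 − 0.394×(-35.2) = 2.312
f_C = 2.312 / 7.9 = 0.2927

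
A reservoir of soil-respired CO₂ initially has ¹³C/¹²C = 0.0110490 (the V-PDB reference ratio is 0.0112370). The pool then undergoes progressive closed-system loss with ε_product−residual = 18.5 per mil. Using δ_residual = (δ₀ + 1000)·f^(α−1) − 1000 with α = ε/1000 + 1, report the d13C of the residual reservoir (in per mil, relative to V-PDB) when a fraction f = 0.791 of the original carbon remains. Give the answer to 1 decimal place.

δ₀ = (0.0110490/0.0112370 − 1)×1000 = (0.983270 − 1)×1000 = -16.730 per mil
α − 1 = ε/1000 = 0.0185
f^(α−1) = 0.791^(0.0185) = 0.995672
δ_res = (-16.730 + 1000) × 0.995672 − 1000 = 979.014 − 1000 = -20.99 per mil

-21.0 per mil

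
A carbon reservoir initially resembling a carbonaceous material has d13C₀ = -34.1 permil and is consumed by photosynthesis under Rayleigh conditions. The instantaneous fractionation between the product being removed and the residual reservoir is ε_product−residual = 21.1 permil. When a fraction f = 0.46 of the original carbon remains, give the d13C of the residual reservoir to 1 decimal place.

-49.8 permil

Rayleigh residual: δ_res = (δ₀ + 1000)·f^(α−1) − 1000
α = ε/1000 + 1 = 1.02110, so α − 1 = 0.02110
f^(α−1) = 0.46^(0.02110) = 0.983749
δ_res = (-34.1 + 1000) × 0.983749 − 1000 = 950.203 − 1000 = -49.80 permil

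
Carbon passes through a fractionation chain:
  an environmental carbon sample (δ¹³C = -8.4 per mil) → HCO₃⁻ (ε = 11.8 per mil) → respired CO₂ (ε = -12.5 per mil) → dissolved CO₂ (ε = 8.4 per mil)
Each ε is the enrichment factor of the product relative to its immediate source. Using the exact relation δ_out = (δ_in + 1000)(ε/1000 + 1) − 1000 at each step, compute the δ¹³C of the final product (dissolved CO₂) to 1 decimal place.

-0.9 per mil

step 1: δ = (-8.40 + 1000)·(11.8/1000 + 1) − 1000 = 3.30 per mil
step 2: δ = (3.30 + 1000)·(-12.5/1000 + 1) − 1000 = -9.24 per mil
step 3: δ = (-9.24 + 1000)·(8.4/1000 + 1) − 1000 = -0.92 per mil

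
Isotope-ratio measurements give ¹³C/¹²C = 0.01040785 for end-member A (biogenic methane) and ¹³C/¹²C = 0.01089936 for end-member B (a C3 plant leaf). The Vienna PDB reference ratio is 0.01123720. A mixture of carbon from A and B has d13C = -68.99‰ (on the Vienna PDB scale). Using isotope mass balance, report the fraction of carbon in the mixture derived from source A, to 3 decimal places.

0.890

δ_A = (0.01040785/0.01123720 − 1)×1000 = (0.926196 − 1)×1000 = -73.804‰
δ_B = (0.01089936/0.01123720 − 1)×1000 = (0.969936 − 1)×1000 = -30.064‰
f_A = (δ_mix − δ_B)/(δ_A − δ_B) = (-68.99 − (-30.064))/(-73.804 − (-30.064))
f_A = -38.926 / -43.740 = 0.8899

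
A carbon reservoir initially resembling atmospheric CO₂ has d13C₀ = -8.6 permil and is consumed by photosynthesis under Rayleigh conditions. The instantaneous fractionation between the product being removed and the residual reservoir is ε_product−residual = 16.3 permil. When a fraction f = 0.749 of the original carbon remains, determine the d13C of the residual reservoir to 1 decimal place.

Rayleigh residual: δ_res = (δ₀ + 1000)·f^(α−1) − 1000
α = ε/1000 + 1 = 1.01630, so α − 1 = 0.01630
f^(α−1) = 0.749^(0.01630) = 0.995300
δ_res = (-8.6 + 1000) × 0.995300 − 1000 = 986.741 − 1000 = -13.26 permil

-13.3 permil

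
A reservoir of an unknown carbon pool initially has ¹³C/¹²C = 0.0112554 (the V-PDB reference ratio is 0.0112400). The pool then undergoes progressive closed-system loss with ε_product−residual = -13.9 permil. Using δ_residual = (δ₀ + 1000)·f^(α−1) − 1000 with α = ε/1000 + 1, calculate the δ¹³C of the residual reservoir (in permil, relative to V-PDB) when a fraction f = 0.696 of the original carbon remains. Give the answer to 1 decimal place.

δ₀ = (0.0112554/0.0112400 − 1)×1000 = (1.001370 − 1)×1000 = 1.370 permil
α − 1 = ε/1000 = -0.0139
f^(α−1) = 0.696^(-0.0139) = 1.005050
δ_res = (1.370 + 1000) × 1.005050 − 1000 = 1006.427 − 1000 = 6.43 permil

6.4 permil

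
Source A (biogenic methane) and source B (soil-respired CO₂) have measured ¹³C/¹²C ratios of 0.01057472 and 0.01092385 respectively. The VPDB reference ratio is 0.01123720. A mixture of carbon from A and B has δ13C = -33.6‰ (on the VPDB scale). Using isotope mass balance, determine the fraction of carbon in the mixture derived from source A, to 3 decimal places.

0.184

δ_A = (0.01057472/0.01123720 − 1)×1000 = (0.941046 − 1)×1000 = -58.954‰
δ_B = (0.01092385/0.01123720 − 1)×1000 = (0.972115 − 1)×1000 = -27.885‰
f_A = (δ_mix − δ_B)/(δ_A − δ_B) = (-33.6 − (-27.885))/(-58.954 − (-27.885))
f_A = -5.715 / -31.069 = 0.1839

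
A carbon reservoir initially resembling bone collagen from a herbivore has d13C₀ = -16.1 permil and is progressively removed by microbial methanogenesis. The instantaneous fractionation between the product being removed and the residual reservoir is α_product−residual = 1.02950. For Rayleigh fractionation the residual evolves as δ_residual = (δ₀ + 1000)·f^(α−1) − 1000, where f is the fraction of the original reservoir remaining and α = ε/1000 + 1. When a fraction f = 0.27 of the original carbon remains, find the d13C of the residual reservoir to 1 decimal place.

Rayleigh residual: δ_res = (δ₀ + 1000)·f^(α−1) − 1000
α − 1 = 0.02950
f^(α−1) = 0.27^(0.02950) = 0.962111
δ_res = (-16.1 + 1000) × 0.962111 − 1000 = 946.621 − 1000 = -53.38 permil

-53.4 permil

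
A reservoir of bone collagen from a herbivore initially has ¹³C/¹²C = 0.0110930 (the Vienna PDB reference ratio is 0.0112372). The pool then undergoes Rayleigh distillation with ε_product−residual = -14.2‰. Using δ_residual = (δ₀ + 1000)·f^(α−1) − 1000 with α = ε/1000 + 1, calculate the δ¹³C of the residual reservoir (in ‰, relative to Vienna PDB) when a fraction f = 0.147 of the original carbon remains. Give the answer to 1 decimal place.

14.4‰

δ₀ = (0.0110930/0.0112372 − 1)×1000 = (0.987168 − 1)×1000 = -12.832‰
α − 1 = ε/1000 = -0.0142
f^(α−1) = 0.147^(-0.0142) = 1.027600
δ_res = (-12.832 + 1000) × 1.027600 − 1000 = 1014.413 − 1000 = 14.41‰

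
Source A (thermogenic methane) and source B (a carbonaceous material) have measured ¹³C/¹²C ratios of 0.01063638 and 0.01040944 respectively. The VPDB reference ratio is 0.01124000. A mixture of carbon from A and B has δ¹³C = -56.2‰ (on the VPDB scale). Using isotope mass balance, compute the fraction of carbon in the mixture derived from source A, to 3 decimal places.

δ_A = (0.01063638/0.01124000 − 1)×1000 = (0.946297 − 1)×1000 = -53.703‰
δ_B = (0.01040944/0.01124000 − 1)×1000 = (0.926107 − 1)×1000 = -73.893‰
f_A = (δ_mix − δ_B)/(δ_A − δ_B) = (-56.2 − (-73.893))/(-53.703 − (-73.893))
f_A = 17.693 / 20.190 = 0.8763

0.876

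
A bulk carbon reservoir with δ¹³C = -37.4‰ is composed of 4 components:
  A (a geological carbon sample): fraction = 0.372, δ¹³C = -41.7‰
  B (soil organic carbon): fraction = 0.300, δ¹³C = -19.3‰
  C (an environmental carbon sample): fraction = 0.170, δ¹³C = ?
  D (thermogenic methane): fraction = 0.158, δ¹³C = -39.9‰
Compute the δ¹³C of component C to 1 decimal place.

-57.6‰

Isotope mass balance: δ_bulk = Σ fᵢ·δᵢ.
-37.4 = 0.372×(-41.7) + 0.300×(-19.3) + 0.170×δ_C + 0.158×(-39.9)
0.170·δ_C = -37.4 − (-27.607) = -9.793
δ_C = -9.793 / 0.170 = -57.61‰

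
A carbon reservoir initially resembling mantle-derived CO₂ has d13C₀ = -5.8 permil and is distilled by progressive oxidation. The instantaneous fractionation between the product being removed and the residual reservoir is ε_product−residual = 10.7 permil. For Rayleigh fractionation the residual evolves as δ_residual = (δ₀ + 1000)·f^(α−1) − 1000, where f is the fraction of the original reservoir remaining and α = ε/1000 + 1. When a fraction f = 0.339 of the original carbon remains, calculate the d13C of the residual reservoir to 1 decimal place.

-17.2 permil

Rayleigh residual: δ_res = (δ₀ + 1000)·f^(α−1) − 1000
α = ε/1000 + 1 = 1.01070, so α − 1 = 0.01070
f^(α−1) = 0.339^(0.01070) = 0.988492
δ_res = (-5.8 + 1000) × 0.988492 − 1000 = 982.759 − 1000 = -17.24 permil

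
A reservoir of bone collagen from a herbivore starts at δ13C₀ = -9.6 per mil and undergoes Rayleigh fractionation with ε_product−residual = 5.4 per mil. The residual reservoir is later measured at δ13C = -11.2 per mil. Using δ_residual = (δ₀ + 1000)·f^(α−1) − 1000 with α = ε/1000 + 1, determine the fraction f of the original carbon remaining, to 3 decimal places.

0.741

α − 1 = ε/1000 = 0.0054
(δ_res + 1000)/(δ₀ + 1000) = (-11.2 + 1000)/(-9.6 + 1000) = 988.8/990.4 = 0.998384
f = 0.998384^(1/0.0054) = exp(ln(0.998384)/0.0054) = exp(-0.00162/0.0054)
f = exp(-0.2994) = 0.7413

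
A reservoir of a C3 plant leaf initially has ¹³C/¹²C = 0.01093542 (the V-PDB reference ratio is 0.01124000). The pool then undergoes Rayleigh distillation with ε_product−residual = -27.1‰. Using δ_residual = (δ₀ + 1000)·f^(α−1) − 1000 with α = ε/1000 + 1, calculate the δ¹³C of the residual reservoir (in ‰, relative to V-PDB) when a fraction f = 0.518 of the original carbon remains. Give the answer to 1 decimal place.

δ₀ = (0.01093542/0.01124000 − 1)×1000 = (0.972902 − 1)×1000 = -27.098‰
α − 1 = ε/1000 = -0.0271
f^(α−1) = 0.518^(-0.0271) = 1.017986
δ_res = (-27.098 + 1000) × 1.017986 − 1000 = 990.400 − 1000 = -9.60‰

-9.6‰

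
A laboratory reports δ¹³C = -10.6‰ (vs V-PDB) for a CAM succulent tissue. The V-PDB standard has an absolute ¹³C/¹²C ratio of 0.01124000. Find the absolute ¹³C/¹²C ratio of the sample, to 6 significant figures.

0.0111209

R_sample = R_standard × (δ¹³C/1000 + 1)
R_sample = 0.01124000 × (-10.6/1000 + 1) = 0.01124000 × 0.989400
R_sample = 0.0111209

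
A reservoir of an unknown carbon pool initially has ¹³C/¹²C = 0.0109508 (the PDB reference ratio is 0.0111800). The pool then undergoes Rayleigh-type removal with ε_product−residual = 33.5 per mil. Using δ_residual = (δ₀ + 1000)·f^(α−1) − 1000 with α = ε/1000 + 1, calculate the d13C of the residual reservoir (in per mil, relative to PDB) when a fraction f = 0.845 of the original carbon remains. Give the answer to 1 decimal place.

-26.0 per mil

δ₀ = (0.0109508/0.0111800 − 1)×1000 = (0.979499 − 1)×1000 = -20.501 per mil
α − 1 = ε/1000 = 0.0335
f^(α−1) = 0.845^(0.0335) = 0.994374
δ_res = (-20.501 + 1000) × 0.994374 − 1000 = 973.988 − 1000 = -26.01 per mil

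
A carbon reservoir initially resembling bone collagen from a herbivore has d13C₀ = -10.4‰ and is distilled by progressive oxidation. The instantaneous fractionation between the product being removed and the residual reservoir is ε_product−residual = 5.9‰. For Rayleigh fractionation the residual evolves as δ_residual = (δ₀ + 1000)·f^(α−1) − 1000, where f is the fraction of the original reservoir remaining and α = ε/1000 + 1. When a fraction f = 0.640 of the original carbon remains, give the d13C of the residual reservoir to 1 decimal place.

Rayleigh residual: δ_res = (δ₀ + 1000)·f^(α−1) − 1000
α = ε/1000 + 1 = 1.00590, so α − 1 = 0.00590
f^(α−1) = 0.640^(0.00590) = 0.997370
δ_res = (-10.4 + 1000) × 0.997370 − 1000 = 986.998 − 1000 = -13.00‰

-13.0‰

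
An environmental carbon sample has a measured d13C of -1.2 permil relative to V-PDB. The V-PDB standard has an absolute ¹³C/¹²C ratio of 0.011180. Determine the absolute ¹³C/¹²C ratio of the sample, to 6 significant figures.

R_sample = R_standard × (d13C/1000 + 1)
R_sample = 0.011180 × (-1.2/1000 + 1) = 0.011180 × 0.998800
R_sample = 0.0111666

0.0111666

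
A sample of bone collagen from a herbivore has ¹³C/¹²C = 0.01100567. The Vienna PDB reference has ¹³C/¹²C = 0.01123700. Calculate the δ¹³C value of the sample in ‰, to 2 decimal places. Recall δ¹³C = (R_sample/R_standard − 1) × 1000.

δ¹³C = (R_sample / R_standard − 1) × 1000
R_sample / R_standard = 0.01100567 / 0.01123700 = 0.979414
δ¹³C = (0.979414 − 1) × 1000 = -20.586‰

-20.59‰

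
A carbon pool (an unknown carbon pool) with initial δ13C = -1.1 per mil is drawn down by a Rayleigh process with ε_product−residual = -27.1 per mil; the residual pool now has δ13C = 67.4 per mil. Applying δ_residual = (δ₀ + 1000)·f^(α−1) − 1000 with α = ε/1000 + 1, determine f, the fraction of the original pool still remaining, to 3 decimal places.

α − 1 = ε/1000 = -0.0271
(δ_res + 1000)/(δ₀ + 1000) = (67.4 + 1000)/(-1.1 + 1000) = 1067.4/998.9 = 1.068575
f = 1.068575^(1/-0.0271) = exp(ln(1.068575)/-0.0271) = exp(0.06633/-0.0271)
f = exp(-2.4475) = 0.0865

0.087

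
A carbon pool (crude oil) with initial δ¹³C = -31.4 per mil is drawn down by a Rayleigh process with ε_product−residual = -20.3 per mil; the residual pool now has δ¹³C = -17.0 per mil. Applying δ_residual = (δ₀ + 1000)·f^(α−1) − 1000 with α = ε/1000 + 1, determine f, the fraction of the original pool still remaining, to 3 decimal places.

0.483

α − 1 = ε/1000 = -0.0203
(δ_res + 1000)/(δ₀ + 1000) = (-17.0 + 1000)/(-31.4 + 1000) = 983.0/968.6 = 1.014867
f = 1.014867^(1/-0.0203) = exp(ln(1.014867)/-0.0203) = exp(0.01476/-0.0203)
f = exp(-0.7270) = 0.4834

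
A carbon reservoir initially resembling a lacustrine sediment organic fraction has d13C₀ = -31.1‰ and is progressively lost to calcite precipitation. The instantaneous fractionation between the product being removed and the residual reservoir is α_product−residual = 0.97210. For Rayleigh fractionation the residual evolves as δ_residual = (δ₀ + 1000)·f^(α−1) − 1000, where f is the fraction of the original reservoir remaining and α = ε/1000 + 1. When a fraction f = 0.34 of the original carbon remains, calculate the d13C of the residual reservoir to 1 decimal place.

-1.5‰

Rayleigh residual: δ_res = (δ₀ + 1000)·f^(α−1) − 1000
α − 1 = -0.02790
f^(α−1) = 0.34^(-0.02790) = 1.030556
δ_res = (-31.1 + 1000) × 1.030556 − 1000 = 998.506 − 1000 = -1.49‰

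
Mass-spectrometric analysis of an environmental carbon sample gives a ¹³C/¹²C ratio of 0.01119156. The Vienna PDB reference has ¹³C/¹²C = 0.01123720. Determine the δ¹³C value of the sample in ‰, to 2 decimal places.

δ¹³C = (R_sample / R_standard − 1) × 1000
R_sample / R_standard = 0.01119156 / 0.01123720 = 0.995938
δ¹³C = (0.995938 − 1) × 1000 = -4.062‰

-4.06‰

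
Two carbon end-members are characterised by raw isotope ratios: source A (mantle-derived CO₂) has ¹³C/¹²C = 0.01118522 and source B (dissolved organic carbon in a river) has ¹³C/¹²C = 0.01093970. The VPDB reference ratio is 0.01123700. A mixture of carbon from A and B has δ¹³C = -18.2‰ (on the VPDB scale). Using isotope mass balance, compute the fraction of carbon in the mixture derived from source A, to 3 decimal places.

δ_A = (0.01118522/0.01123700 − 1)×1000 = (0.995392 − 1)×1000 = -4.608‰
δ_B = (0.01093970/0.01123700 − 1)×1000 = (0.973543 − 1)×1000 = -26.457‰
f_A = (δ_mix − δ_B)/(δ_A − δ_B) = (-18.2 − (-26.457))/(-4.608 − (-26.457))
f_A = 8.257 / 21.849 = 0.3779

0.378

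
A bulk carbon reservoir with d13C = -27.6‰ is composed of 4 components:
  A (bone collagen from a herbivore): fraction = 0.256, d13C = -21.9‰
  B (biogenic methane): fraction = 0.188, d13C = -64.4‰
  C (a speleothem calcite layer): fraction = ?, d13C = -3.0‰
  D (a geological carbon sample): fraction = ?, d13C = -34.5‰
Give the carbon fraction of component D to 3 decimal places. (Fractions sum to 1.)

0.261

Let f_D and f_C be the unknown fractions; fractions sum to 1 so f_D + f_C = 0.556.
Mass balance: Σ fᵢ·δᵢ = δ_bulk ⇒ f_D·(-34.5) + f_C·(-3.0) = -27.6 − (-17.714) = -9.886
Substitute f_C = 0.556 − f_D:
f_D·(-34.5 − -3.0) = -9.886 − 0.556×(-3.0) = -8.218
f_D = -8.218 / -31.5 = 0.2609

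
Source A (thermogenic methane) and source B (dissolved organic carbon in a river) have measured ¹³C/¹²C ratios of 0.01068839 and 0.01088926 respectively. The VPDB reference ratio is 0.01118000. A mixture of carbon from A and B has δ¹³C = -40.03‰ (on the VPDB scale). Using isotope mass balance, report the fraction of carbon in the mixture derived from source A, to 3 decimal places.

0.781

δ_A = (0.01068839/0.01118000 − 1)×1000 = (0.956028 − 1)×1000 = -43.972‰
δ_B = (0.01088926/0.01118000 − 1)×1000 = (0.973995 − 1)×1000 = -26.005‰
f_A = (δ_mix − δ_B)/(δ_A − δ_B) = (-40.03 − (-26.005))/(-43.972 − (-26.005))
f_A = -14.025 / -17.967 = 0.7806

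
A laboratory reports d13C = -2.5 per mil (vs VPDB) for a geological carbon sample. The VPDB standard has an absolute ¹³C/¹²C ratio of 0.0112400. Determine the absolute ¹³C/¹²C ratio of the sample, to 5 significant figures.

R_sample = R_standard × (d13C/1000 + 1)
R_sample = 0.0112400 × (-2.5/1000 + 1) = 0.0112400 × 0.997500
R_sample = 0.0112119

0.011212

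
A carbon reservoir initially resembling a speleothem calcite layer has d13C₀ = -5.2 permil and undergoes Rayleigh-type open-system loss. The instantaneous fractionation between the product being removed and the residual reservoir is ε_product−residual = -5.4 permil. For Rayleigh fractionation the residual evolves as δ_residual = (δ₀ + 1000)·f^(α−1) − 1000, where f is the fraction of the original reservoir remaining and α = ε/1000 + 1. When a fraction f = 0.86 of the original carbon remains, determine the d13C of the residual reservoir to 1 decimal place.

Rayleigh residual: δ_res = (δ₀ + 1000)·f^(α−1) − 1000
α = ε/1000 + 1 = 0.99460, so α − 1 = -0.00540
f^(α−1) = 0.86^(-0.00540) = 1.000815
δ_res = (-5.2 + 1000) × 1.000815 − 1000 = 995.611 − 1000 = -4.39 permil

-4.4 permil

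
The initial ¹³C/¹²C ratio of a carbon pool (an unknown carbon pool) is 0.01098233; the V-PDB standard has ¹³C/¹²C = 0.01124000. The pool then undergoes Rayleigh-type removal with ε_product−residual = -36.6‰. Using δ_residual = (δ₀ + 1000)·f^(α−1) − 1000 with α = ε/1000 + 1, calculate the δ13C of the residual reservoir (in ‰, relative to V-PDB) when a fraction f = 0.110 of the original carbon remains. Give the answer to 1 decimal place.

59.3‰

δ₀ = (0.01098233/0.01124000 − 1)×1000 = (0.977076 − 1)×1000 = -22.924‰
α − 1 = ε/1000 = -0.0366
f^(α−1) = 0.110^(-0.0366) = 1.084139
δ_res = (-22.924 + 1000) × 1.084139 − 1000 = 1059.286 − 1000 = 59.29‰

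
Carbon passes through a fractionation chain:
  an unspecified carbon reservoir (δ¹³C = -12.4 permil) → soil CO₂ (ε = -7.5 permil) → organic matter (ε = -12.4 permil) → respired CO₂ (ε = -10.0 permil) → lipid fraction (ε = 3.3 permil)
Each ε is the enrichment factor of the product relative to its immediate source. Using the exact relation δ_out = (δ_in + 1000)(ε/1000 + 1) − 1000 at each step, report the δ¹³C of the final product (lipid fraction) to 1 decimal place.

-38.5 permil

step 1: δ = (-12.40 + 1000)·(-7.5/1000 + 1) − 1000 = -19.81 permil
step 2: δ = (-19.81 + 1000)·(-12.4/1000 + 1) − 1000 = -31.96 permil
step 3: δ = (-31.96 + 1000)·(-10.0/1000 + 1) − 1000 = -41.64 permil
step 4: δ = (-41.64 + 1000)·(3.3/1000 + 1) − 1000 = -38.48 permil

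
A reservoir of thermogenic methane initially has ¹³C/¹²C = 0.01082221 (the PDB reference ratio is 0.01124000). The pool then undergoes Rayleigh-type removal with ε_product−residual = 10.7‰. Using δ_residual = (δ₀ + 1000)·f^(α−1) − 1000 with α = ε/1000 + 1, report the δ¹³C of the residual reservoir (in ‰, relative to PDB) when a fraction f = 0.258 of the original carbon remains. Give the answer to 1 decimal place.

-51.0‰

δ₀ = (0.01082221/0.01124000 − 1)×1000 = (0.962830 − 1)×1000 = -37.170‰
α − 1 = ε/1000 = 0.0107
f^(α−1) = 0.258^(0.0107) = 0.985608
δ_res = (-37.170 + 1000) × 0.985608 − 1000 = 948.973 − 1000 = -51.03‰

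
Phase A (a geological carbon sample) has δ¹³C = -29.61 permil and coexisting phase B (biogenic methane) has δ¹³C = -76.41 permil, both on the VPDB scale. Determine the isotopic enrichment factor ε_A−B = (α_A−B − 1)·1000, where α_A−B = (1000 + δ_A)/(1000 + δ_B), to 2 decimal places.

50.67 permil

α_A−B = (1000 + -29.61) / (1000 + -76.41) = 970.39 / 923.59 = 1.050672
ε_A−B = (1.050672 − 1) × 1000 = 50.672 permil
(The approximation ε ≈ δ_A − δ_B would give 46.80 permil.)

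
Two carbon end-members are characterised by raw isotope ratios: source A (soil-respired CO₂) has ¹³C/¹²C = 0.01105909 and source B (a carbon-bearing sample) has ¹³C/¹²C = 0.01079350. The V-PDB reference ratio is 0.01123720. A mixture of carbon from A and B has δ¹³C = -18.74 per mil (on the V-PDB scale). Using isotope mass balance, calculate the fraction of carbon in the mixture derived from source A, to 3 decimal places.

0.878

δ_A = (0.01105909/0.01123720 − 1)×1000 = (0.984150 − 1)×1000 = -15.850 per mil
δ_B = (0.01079350/0.01123720 − 1)×1000 = (0.960515 − 1)×1000 = -39.485 per mil
f_A = (δ_mix − δ_B)/(δ_A − δ_B) = (-18.74 − (-39.485))/(-15.850 − (-39.485))
f_A = 20.745 / 23.635 = 0.8777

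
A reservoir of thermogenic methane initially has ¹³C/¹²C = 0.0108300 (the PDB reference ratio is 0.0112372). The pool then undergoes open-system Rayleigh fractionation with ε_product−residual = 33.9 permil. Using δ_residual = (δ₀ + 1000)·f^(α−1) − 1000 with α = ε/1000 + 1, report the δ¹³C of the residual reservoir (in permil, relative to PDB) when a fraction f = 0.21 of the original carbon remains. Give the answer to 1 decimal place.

-85.9 permil

δ₀ = (0.0108300/0.0112372 − 1)×1000 = (0.963763 − 1)×1000 = -36.237 permil
α − 1 = ε/1000 = 0.0339
f^(α−1) = 0.21^(0.0339) = 0.948469
δ_res = (-36.237 + 1000) × 0.948469 − 1000 = 914.100 − 1000 = -85.90 permil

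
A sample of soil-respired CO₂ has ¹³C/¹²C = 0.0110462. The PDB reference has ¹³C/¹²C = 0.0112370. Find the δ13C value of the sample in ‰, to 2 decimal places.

δ13C = (R_sample / R_standard − 1) × 1000
R_sample / R_standard = 0.0110462 / 0.0112370 = 0.983020
δ13C = (0.983020 − 1) × 1000 = -16.980‰

-16.98‰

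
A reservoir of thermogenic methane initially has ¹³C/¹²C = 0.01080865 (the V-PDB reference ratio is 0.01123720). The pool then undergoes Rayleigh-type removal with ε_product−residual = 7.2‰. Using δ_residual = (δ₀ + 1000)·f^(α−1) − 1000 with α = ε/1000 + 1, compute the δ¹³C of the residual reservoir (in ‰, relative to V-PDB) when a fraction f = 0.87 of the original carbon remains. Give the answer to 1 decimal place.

δ₀ = (0.01080865/0.01123720 − 1)×1000 = (0.961863 − 1)×1000 = -38.137‰
α − 1 = ε/1000 = 0.0072
f^(α−1) = 0.87^(0.0072) = 0.998998
δ_res = (-38.137 + 1000) × 0.998998 − 1000 = 960.899 − 1000 = -39.10‰

-39.1‰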